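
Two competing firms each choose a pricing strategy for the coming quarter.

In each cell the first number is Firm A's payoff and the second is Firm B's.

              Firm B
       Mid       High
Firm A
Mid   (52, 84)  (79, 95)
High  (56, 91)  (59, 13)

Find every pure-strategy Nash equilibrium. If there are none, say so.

Firm A against Mid: payoffs 52, 56 → best response High.
Firm A against High: payoffs 79, 59 → best response Mid.
Firm B against Mid: payoffs 84, 95 → best response High.
Firm B against High: payoffs 91, 13 → best response Mid.
Mutual best responses: (Mid, High); (High, Mid).

(Mid, High), (High, Mid)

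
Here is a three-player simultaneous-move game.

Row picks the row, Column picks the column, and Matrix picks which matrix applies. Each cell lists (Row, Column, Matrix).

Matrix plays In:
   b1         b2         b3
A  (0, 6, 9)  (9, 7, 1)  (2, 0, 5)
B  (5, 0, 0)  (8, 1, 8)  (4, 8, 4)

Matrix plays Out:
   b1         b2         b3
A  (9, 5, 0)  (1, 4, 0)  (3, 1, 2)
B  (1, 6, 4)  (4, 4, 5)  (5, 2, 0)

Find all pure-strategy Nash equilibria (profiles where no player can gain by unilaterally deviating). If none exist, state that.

Pure-strategy Nash equilibria: (A, b2, In), (B, b3, In)

(A, b1, In): Row can switch to B (0 → 5). Not NE.
(A, b1, Out): Matrix can switch to In (0 → 9). Not NE.
(A, b2, In): Row gets 9, best alternative 8; Column gets 7, best alternative 6; Matrix gets 1, best alternative 0. No profitable deviation — NE.
(A, b2, Out): Row can switch to B (1 → 4). Not NE.
(A, b3, In): Row can switch to B (2 → 4). Not NE.
(A, b3, Out): Row can switch to B (3 → 5). Not NE.
(B, b1, In): Column can switch to b2 (0 → 1). Not NE.
(B, b1, Out): Row can switch to A (1 → 9). Not NE.
(B, b2, In): Row can switch to A (8 → 9). Not NE.
(B, b2, Out): Column can switch to b1 (4 → 6). Not NE.
(B, b3, In): Row gets 4, best alternative 2; Column gets 8, best alternative 1; Matrix gets 4, best alternative 0. No profitable deviation — NE.
(B, b3, Out): Column can switch to b1 (2 → 6). Not NE.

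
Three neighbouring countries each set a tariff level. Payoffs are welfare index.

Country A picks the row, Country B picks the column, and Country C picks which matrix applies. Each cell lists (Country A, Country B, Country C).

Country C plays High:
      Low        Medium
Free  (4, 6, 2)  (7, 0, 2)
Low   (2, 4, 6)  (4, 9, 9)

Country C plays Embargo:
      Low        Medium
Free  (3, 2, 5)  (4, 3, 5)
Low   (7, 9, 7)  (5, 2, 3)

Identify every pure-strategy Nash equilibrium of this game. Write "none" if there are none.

Country A against (Low, High): payoffs 4, 2 → best response Free.
Country A against (Low, Embargo): payoffs 3, 7 → best response Low.
Country A against (Medium, High): payoffs 7, 4 → best response Free.
Country A against (Medium, Embargo): payoffs 4, 5 → best response Low.
Country B against (Free, High): payoffs 6, 0 → best response Low.
Country B against (Free, Embargo): payoffs 2, 3 → best response Medium.
Country B against (Low, High): payoffs 4, 9 → best response Medium.
Country B against (Low, Embargo): payoffs 9, 2 → best response Low.
Country C against (Free, Low): payoffs 2, 5 → best response Embargo.
Country C against (Free, Medium): payoffs 2, 5 → best response Embargo.
Country C against (Low, Low): payoffs 6, 7 → best response Embargo.
Country C against (Low, Medium): payoffs 9, 3 → best response High.
Mutual best responses: (Low, Low, Embargo).

Pure NE: (Low, Low, Embargo)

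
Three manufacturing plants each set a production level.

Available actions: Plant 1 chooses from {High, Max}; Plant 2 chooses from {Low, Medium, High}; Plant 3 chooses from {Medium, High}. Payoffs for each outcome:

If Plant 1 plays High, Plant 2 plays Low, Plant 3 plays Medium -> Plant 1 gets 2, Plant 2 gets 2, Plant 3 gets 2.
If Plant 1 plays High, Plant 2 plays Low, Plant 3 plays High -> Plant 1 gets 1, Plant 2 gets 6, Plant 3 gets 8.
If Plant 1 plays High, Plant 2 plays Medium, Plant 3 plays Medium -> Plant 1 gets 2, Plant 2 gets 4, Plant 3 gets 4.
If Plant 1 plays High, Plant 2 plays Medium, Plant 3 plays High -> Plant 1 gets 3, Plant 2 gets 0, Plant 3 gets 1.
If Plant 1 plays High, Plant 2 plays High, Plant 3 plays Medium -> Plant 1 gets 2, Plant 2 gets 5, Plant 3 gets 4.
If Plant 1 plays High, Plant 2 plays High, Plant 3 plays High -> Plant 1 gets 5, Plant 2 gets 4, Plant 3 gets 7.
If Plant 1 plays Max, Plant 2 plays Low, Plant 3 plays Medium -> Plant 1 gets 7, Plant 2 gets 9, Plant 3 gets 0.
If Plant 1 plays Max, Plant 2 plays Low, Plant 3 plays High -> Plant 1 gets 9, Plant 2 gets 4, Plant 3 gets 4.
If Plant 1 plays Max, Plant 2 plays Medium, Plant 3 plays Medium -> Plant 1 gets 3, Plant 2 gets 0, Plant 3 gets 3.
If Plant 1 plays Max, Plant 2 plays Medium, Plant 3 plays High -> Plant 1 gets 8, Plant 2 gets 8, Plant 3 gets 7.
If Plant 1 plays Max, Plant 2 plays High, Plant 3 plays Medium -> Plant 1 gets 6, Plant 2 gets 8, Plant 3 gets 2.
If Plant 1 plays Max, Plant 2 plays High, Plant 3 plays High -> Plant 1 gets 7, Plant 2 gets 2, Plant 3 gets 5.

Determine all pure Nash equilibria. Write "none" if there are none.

The unique pure-strategy Nash equilibrium is (Max, Medium, High).

For each player, find the best response to each opponent profile; mutual best responses are the pure NE.
Plant 1 against (Low, Medium): payoffs 2, 7 → best response Max.
Plant 1 against (Low, High): payoffs 1, 9 → best response Max.
Plant 1 against (Medium, Medium): payoffs 2, 3 → best response Max.
Plant 1 against (Medium, High): payoffs 3, 8 → best response Max.
Plant 1 against (High, Medium): payoffs 2, 6 → best response Max.
Plant 1 against (High, High): payoffs 5, 7 → best response Max.
Plant 2 against (High, Medium): payoffs 2, 4, 5 → best response High.
Plant 2 against (High, High): payoffs 6, 0, 4 → best response Low.
Plant 2 against (Max, Medium): payoffs 9, 0, 8 → best response Low.
Plant 2 against (Max, High): payoffs 4, 8, 2 → best response Medium.
Plant 3 against (High, Low): payoffs 2, 8 → best response High.
Plant 3 against (High, Medium): payoffs 4, 1 → best response Medium.
Plant 3 against (High, High): payoffs 4, 7 → best response High.
Plant 3 against (Max, Low): payoffs 0, 4 → best response High.
Plant 3 against (Max, Medium): payoffs 3, 7 → best response High.
Plant 3 against (Max, High): payoffs 2, 5 → best response High.
Mutual best responses: (Max, Medium, High).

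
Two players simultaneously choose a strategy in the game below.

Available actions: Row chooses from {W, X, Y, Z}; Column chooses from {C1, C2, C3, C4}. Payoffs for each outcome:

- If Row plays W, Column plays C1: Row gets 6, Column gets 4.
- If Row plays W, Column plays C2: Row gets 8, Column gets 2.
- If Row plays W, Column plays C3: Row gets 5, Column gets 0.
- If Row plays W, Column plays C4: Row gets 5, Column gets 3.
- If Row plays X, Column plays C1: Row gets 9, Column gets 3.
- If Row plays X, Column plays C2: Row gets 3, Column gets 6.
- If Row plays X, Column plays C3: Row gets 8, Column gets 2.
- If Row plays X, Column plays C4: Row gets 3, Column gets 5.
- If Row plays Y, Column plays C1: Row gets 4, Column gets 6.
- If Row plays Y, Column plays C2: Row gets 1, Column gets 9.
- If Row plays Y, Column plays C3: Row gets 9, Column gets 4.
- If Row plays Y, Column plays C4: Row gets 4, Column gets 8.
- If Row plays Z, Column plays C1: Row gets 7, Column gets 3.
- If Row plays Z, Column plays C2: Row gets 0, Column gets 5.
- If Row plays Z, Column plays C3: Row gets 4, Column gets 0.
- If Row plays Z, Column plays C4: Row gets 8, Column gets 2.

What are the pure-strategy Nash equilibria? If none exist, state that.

No pure-strategy Nash equilibrium.

For each player, find the best response to each opponent profile; mutual best responses are the pure NE.
Row against C1: payoffs 6, 9, 4, 7 → best response X.
Row against C2: payoffs 8, 3, 1, 0 → best response W.
Row against C3: payoffs 5, 8, 9, 4 → best response Y.
Row against C4: payoffs 5, 3, 4, 8 → best response Z.
Column against W: payoffs 4, 2, 0, 3 → best response C1.
Column against X: payoffs 3, 6, 2, 5 → best response C2.
Column against Y: payoffs 6, 9, 4, 8 → best response C2.
Column against Z: payoffs 3, 5, 0, 2 → best response C2.
No profile is a mutual best response for all players.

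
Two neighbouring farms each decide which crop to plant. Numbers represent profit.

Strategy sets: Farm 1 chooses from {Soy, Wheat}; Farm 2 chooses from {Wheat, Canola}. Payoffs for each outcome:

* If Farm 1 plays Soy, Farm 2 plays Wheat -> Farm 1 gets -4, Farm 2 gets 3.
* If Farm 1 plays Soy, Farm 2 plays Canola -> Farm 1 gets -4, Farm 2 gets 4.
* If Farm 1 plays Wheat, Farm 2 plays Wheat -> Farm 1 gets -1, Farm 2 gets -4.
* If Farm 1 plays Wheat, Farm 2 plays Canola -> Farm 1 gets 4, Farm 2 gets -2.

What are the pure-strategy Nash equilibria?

(Soy, Wheat): Farm 1 can switch to Wheat (-4 → -1). Not NE.
(Soy, Canola): Farm 1 can switch to Wheat (-4 → 4). Not NE.
(Wheat, Wheat): Farm 2 can switch to Canola (-4 → -2). Not NE.
(Wheat, Canola): Farm 1 gets 4, best alternative -4; Farm 2 gets -2, best alternative -4. No profitable deviation — NE.

(Wheat, Canola)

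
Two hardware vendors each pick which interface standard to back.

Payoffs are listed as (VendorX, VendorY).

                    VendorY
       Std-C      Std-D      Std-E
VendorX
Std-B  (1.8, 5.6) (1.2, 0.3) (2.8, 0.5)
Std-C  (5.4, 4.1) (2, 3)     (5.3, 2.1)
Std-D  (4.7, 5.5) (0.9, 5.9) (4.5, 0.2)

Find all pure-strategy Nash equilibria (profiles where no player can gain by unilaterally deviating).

Check each profile: it is a Nash equilibrium iff no player can strictly gain by switching unilaterally.
(Std-B, Std-C): VendorX can switch to Std-C (1.8 → 5.4). Not NE.
(Std-B, Std-D): VendorX can switch to Std-C (1.2 → 2). Not NE.
(Std-B, Std-E): VendorX can switch to Std-C (2.8 → 5.3). Not NE.
(Std-C, Std-C): VendorX gets 5.4, best alternative 4.7; VendorY gets 4.1, best alternative 3. No profitable deviation — NE.
(Std-C, Std-D): VendorY can switch to Std-C (3 → 4.1). Not NE.
(Std-C, Std-E): VendorY can switch to Std-C (2.1 → 4.1). Not NE.
(Std-D, Std-C): VendorX can switch to Std-C (4.7 → 5.4). Not NE.
(Std-D, Std-D): VendorX can switch to Std-B (0.9 → 1.2). Not NE.
(Std-D, Std-E): VendorX can switch to Std-C (4.5 → 5.3). Not NE.

(Std-C, Std-C)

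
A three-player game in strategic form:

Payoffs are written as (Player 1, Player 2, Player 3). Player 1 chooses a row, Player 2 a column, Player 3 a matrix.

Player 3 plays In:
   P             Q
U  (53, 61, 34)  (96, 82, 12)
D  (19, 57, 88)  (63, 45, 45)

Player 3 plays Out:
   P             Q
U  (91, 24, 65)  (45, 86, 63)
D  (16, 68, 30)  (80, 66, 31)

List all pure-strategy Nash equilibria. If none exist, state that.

none

Player 1 against (P, In): payoffs 53, 19 → best response U.
Player 1 against (P, Out): payoffs 91, 16 → best response U.
Player 1 against (Q, In): payoffs 96, 63 → best response U.
Player 1 against (Q, Out): payoffs 45, 80 → best response D.
Player 2 against (U, In): payoffs 61, 82 → best response Q.
Player 2 against (U, Out): payoffs 24, 86 → best response Q.
Player 2 against (D, In): payoffs 57, 45 → best response P.
Player 2 against (D, Out): payoffs 68, 66 → best response P.
Player 3 against (U, P): payoffs 34, 65 → best response Out.
Player 3 against (U, Q): payoffs 12, 63 → best response Out.
Player 3 against (D, P): payoffs 88, 30 → best response In.
Player 3 against (D, Q): payoffs 45, 31 → best response In.
No profile is a mutual best response for all players.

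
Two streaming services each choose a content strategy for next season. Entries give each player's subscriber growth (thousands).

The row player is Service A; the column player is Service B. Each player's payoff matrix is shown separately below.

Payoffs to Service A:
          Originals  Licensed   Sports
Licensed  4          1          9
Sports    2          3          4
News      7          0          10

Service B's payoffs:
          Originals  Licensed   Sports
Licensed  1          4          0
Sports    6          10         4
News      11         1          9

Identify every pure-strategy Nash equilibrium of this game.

Check each profile: it is a Nash equilibrium iff no player can strictly gain by switching unilaterally.
(Licensed, Originals): Service A can switch to News (4 → 7). Not NE.
(Licensed, Licensed): Service A can switch to Sports (1 → 3). Not NE.
(Licensed, Sports): Service A can switch to News (9 → 10). Not NE.
(Sports, Originals): Service A can switch to Licensed (2 → 4). Not NE.
(Sports, Licensed): Service A gets 3, best alternative 1; Service B gets 10, best alternative 6. No profitable deviation — NE.
(Sports, Sports): Service A can switch to Licensed (4 → 9). Not NE.
(News, Originals): Service A gets 7, best alternative 4; Service B gets 11, best alternative 9. No profitable deviation — NE.
(News, Licensed): Service A can switch to Licensed (0 → 1). Not NE.
(News, Sports): Service B can switch to Originals (9 → 11). Not NE.

Pure-strategy Nash equilibria: (Sports, Licensed); (News, Originals)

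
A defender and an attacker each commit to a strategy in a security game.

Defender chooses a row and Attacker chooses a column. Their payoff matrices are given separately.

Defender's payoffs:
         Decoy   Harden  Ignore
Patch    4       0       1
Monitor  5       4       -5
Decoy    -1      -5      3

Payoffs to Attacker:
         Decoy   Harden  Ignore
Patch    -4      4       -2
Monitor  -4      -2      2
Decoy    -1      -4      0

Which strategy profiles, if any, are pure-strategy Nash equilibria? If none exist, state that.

Defender against Decoy: payoffs 4, 5, -1 → best response Monitor.
Defender against Harden: payoffs 0, 4, -5 → best response Monitor.
Defender against Ignore: payoffs 1, -5, 3 → best response Decoy.
Attacker against Patch: payoffs -4, 4, -2 → best response Harden.
Attacker against Monitor: payoffs -4, -2, 2 → best response Ignore.
Attacker against Decoy: payoffs -1, -4, 0 → best response Ignore.
Mutual best responses: (Decoy, Ignore).

The unique pure-strategy Nash equilibrium is (Decoy, Ignore).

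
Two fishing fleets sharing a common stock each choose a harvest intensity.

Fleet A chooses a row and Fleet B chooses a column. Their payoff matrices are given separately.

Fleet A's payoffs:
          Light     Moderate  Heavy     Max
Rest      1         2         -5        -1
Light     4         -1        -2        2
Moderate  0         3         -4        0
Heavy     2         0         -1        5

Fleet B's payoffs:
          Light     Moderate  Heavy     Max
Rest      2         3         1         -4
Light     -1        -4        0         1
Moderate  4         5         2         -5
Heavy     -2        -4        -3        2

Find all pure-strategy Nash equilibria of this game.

(Rest, Light): Fleet A can switch to Light (1 → 4). Not NE.
(Rest, Moderate): Fleet A can switch to Moderate (2 → 3). Not NE.
(Rest, Heavy): Fleet A can switch to Light (-5 → -2). Not NE.
(Rest, Max): Fleet A can switch to Light (-1 → 2). Not NE.
(Light, Light): Fleet B can switch to Heavy (-1 → 0). Not NE.
(Light, Moderate): Fleet A can switch to Rest (-1 → 2). Not NE.
(Light, Heavy): Fleet A can switch to Heavy (-2 → -1). Not NE.
(Light, Max): Fleet A can switch to Heavy (2 → 5). Not NE.
(Moderate, Moderate): Fleet A gets 3, best alternative 2; Fleet B gets 5, best alternative 4. No profitable deviation — NE.
(Heavy, Max): Fleet A gets 5, best alternative 2; Fleet B gets 2, best alternative -2. No profitable deviation — NE.
(The remaining 6 profiles each have a profitable deviation by the same check.)

Pure-strategy Nash equilibria: (Moderate, Moderate); (Heavy, Max)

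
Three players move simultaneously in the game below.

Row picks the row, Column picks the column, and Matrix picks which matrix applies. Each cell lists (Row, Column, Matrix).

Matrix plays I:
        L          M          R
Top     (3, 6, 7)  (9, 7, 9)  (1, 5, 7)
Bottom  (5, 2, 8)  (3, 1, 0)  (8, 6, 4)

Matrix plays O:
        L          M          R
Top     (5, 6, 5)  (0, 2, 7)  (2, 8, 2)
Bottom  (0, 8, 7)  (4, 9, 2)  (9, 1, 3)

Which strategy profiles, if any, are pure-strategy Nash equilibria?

Row against (L, I): payoffs 3, 5 → best response Bottom.
Row against (L, O): payoffs 5, 0 → best response Top.
Row against (M, I): payoffs 9, 3 → best response Top.
Row against (M, O): payoffs 0, 4 → best response Bottom.
Row against (R, I): payoffs 1, 8 → best response Bottom.
Row against (R, O): payoffs 2, 9 → best response Bottom.
Column against (Top, I): payoffs 6, 7, 5 → best response M.
Column against (Top, O): payoffs 6, 2, 8 → best response R.
Column against (Bottom, I): payoffs 2, 1, 6 → best response R.
Column against (Bottom, O): payoffs 8, 9, 1 → best response M.
Matrix against (Top, L): payoffs 7, 5 → best response I.
Matrix against (Top, M): payoffs 9, 7 → best response I.
Matrix against (Top, R): payoffs 7, 2 → best response I.
Matrix against (Bottom, L): payoffs 8, 7 → best response I.
Matrix against (Bottom, M): payoffs 0, 2 → best response O.
Matrix against (Bottom, R): payoffs 4, 3 → best response I.
Mutual best responses: (Top, M, I); (Bottom, M, O); (Bottom, R, I).

(Top, M, I), (Bottom, M, O), (Bottom, R, I)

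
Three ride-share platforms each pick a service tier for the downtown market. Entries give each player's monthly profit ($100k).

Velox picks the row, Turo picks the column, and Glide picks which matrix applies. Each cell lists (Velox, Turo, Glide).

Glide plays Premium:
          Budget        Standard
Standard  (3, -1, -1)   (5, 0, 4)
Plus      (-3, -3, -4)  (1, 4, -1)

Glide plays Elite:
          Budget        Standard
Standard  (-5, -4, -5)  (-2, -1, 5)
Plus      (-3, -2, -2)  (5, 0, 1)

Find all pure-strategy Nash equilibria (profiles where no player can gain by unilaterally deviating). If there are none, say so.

For each strategy profile, look for a profitable unilateral deviation.
(Standard, Budget, Premium): Turo can switch to Standard (-1 → 0). Not NE.
(Standard, Budget, Elite): Velox can switch to Plus (-5 → -3). Not NE.
(Standard, Standard, Premium): Glide can switch to Elite (4 → 5). Not NE.
(Standard, Standard, Elite): Velox can switch to Plus (-2 → 5). Not NE.
(Plus, Budget, Premium): Velox can switch to Standard (-3 → 3). Not NE.
(Plus, Budget, Elite): Turo can switch to Standard (-2 → 0). Not NE.
(Plus, Standard, Premium): Velox can switch to Standard (1 → 5). Not NE.
(Plus, Standard, Elite): Velox gets 5, best alternative -2; Turo gets 0, best alternative -2; Glide gets 1, best alternative -1. No profitable deviation — NE.

Pure NE: (Plus, Standard, Elite)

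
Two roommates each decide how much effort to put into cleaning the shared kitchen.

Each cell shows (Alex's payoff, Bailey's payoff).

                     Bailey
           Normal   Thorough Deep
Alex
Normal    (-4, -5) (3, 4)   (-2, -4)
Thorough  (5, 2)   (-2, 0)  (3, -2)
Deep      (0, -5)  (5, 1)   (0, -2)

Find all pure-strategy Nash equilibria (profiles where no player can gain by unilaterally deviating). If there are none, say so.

Pure-strategy Nash equilibria: (Thorough, Normal); (Deep, Thorough)

Check each profile: it is a Nash equilibrium iff no player can strictly gain by switching unilaterally.
(Normal, Normal): Alex can switch to Thorough (-4 → 5). Not NE.
(Normal, Thorough): Alex can switch to Deep (3 → 5). Not NE.
(Normal, Deep): Alex can switch to Thorough (-2 → 3). Not NE.
(Thorough, Normal): Alex gets 5, best alternative 0; Bailey gets 2, best alternative 0. No profitable deviation — NE.
(Thorough, Thorough): Alex can switch to Normal (-2 → 3). Not NE.
(Thorough, Deep): Bailey can switch to Normal (-2 → 2). Not NE.
(Deep, Normal): Alex can switch to Thorough (0 → 5). Not NE.
(Deep, Thorough): Alex gets 5, best alternative 3; Bailey gets 1, best alternative -2. No profitable deviation — NE.
(The remaining 1 profile has a profitable deviation by the same check.)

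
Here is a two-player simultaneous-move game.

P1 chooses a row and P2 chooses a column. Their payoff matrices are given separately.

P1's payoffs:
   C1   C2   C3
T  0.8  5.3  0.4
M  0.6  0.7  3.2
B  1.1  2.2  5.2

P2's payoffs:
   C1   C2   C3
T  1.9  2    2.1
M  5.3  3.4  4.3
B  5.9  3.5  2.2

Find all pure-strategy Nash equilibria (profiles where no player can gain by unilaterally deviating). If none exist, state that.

(B, C1)

Check each profile: it is a Nash equilibrium iff no player can strictly gain by switching unilaterally.
(T, C1): P1 can switch to B (0.8 → 1.1). Not NE.
(T, C2): P2 can switch to C3 (2 → 2.1). Not NE.
(T, C3): P1 can switch to M (0.4 → 3.2). Not NE.
(M, C1): P1 can switch to T (0.6 → 0.8). Not NE.
(M, C2): P1 can switch to T (0.7 → 5.3). Not NE.
(M, C3): P1 can switch to B (3.2 → 5.2). Not NE.
(B, C1): P1 gets 1.1, best alternative 0.8; P2 gets 5.9, best alternative 3.5. No profitable deviation — NE.
(B, C2): P1 can switch to T (2.2 → 5.3). Not NE.
(B, C3): P2 can switch to C1 (2.2 → 5.9). Not NE.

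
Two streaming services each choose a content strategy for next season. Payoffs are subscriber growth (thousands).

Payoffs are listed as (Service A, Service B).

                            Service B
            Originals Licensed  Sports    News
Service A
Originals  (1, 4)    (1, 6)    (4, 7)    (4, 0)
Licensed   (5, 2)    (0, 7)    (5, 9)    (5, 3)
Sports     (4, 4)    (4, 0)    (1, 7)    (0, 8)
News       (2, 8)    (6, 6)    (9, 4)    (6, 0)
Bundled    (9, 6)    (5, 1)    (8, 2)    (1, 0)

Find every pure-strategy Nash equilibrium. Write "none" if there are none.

(Bundled, Originals)

Service A against Originals: payoffs 1, 5, 4, 2, 9 → best response Bundled.
Service A against Licensed: payoffs 1, 0, 4, 6, 5 → best response News.
Service A against Sports: payoffs 4, 5, 1, 9, 8 → best response News.
Service A against News: payoffs 4, 5, 0, 6, 1 → best response News.
Service B against Originals: payoffs 4, 6, 7, 0 → best response Sports.
Service B against Licensed: payoffs 2, 7, 9, 3 → best response Sports.
Service B against Sports: payoffs 4, 0, 7, 8 → best response News.
Service B against News: payoffs 8, 6, 4, 0 → best response Originals.
Service B against Bundled: payoffs 6, 1, 2, 0 → best response Originals.
Mutual best responses: (Bundled, Originals).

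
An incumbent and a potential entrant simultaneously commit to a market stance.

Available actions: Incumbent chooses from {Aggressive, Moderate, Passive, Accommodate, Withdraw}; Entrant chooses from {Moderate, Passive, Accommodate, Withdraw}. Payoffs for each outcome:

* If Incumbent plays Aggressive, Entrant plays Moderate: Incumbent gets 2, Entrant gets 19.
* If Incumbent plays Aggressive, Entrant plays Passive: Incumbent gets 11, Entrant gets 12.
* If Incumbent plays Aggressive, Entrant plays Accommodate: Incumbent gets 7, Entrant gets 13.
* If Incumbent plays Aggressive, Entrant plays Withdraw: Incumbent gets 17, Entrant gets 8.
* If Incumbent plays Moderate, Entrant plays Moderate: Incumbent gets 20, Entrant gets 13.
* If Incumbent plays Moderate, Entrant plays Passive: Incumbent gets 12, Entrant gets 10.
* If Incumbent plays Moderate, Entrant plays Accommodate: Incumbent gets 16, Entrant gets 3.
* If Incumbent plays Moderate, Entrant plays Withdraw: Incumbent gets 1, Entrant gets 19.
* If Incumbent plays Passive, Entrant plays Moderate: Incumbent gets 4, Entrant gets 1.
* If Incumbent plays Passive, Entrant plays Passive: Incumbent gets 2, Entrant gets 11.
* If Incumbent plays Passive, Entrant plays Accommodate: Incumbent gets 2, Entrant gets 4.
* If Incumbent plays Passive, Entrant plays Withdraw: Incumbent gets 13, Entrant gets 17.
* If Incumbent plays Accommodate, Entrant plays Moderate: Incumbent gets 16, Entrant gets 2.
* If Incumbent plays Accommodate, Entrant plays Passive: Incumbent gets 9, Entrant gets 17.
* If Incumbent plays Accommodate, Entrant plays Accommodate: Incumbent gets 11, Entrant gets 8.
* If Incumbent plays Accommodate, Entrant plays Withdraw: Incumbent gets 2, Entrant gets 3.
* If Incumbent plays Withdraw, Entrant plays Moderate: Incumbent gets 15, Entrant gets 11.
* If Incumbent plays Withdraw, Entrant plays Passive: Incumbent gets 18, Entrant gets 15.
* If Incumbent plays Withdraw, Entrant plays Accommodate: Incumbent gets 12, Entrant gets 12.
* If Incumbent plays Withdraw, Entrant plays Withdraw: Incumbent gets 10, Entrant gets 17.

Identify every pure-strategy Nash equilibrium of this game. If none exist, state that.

There is no pure-strategy Nash equilibrium.

For each strategy profile, look for a profitable unilateral deviation.
(Aggressive, Moderate): Incumbent can switch to Moderate (2 → 20). Not NE.
(Aggressive, Passive): Incumbent can switch to Moderate (11 → 12). Not NE.
(Aggressive, Accommodate): Incumbent can switch to Moderate (7 → 16). Not NE.
(Aggressive, Withdraw): Entrant can switch to Moderate (8 → 19). Not NE.
(Moderate, Moderate): Entrant can switch to Withdraw (13 → 19). Not NE.
(Moderate, Passive): Incumbent can switch to Withdraw (12 → 18). Not NE.
(Moderate, Accommodate): Entrant can switch to Moderate (3 → 13). Not NE.
(Moderate, Withdraw): Incumbent can switch to Aggressive (1 → 17). Not NE.
(The remaining 12 profiles each have a profitable deviation by the same check.)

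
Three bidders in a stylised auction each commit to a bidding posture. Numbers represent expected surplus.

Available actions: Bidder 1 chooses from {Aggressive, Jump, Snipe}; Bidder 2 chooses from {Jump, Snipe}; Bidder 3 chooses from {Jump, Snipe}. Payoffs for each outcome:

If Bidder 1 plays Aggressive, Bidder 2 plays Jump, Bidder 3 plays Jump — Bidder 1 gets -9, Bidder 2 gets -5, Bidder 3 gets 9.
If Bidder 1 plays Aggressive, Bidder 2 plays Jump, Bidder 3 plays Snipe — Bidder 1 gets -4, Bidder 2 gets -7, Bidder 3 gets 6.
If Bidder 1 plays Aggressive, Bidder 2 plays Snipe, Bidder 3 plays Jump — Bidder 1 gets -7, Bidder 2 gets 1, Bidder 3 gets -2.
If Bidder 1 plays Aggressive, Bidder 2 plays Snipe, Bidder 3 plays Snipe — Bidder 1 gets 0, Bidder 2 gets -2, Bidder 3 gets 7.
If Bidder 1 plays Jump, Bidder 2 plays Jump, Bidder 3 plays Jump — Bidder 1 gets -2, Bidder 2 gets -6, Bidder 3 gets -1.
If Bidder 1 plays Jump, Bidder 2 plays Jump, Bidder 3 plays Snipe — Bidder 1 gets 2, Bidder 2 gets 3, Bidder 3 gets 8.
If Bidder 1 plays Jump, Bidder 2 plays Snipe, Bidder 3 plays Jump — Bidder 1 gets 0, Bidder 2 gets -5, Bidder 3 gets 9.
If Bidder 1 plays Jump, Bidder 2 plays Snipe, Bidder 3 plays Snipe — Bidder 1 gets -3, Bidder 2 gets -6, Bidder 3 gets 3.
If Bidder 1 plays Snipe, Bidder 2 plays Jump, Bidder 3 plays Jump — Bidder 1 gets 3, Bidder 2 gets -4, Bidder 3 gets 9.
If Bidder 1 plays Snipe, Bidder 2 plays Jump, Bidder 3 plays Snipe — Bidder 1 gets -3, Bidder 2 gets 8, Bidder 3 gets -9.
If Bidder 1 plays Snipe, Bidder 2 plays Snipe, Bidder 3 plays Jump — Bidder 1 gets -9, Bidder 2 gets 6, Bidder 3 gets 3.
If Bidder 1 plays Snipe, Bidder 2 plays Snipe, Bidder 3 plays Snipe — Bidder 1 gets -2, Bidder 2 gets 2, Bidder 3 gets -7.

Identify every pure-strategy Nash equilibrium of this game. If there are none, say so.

For each strategy profile, look for a profitable unilateral deviation.
(Aggressive, Jump, Jump): Bidder 1 can switch to Jump (-9 → -2). Not NE.
(Aggressive, Jump, Snipe): Bidder 1 can switch to Jump (-4 → 2). Not NE.
(Aggressive, Snipe, Jump): Bidder 1 can switch to Jump (-7 → 0). Not NE.
(Aggressive, Snipe, Snipe): Bidder 1 gets 0, best alternative -2; Bidder 2 gets -2, best alternative -7; Bidder 3 gets 7, best alternative -2. No profitable deviation — NE.
(Jump, Jump, Jump): Bidder 1 can switch to Snipe (-2 → 3). Not NE.
(Jump, Jump, Snipe): Bidder 1 gets 2, best alternative -3; Bidder 2 gets 3, best alternative -6; Bidder 3 gets 8, best alternative -1. No profitable deviation — NE.
(Jump, Snipe, Jump): Bidder 1 gets 0, best alternative -7; Bidder 2 gets -5, best alternative -6; Bidder 3 gets 9, best alternative 3. No profitable deviation — NE.
(Jump, Snipe, Snipe): Bidder 1 can switch to Aggressive (-3 → 0). Not NE.
(Snipe, Jump, Jump): Bidder 2 can switch to Snipe (-4 → 6). Not NE.
(Snipe, Jump, Snipe): Bidder 1 can switch to Jump (-3 → 2). Not NE.
(Snipe, Snipe, Jump): Bidder 1 can switch to Aggressive (-9 → -7). Not NE.
(Snipe, Snipe, Snipe): Bidder 1 can switch to Aggressive (-2 → 0). Not NE.

The pure Nash equilibria are (Aggressive, Snipe, Snipe); (Jump, Jump, Snipe); (Jump, Snipe, Jump).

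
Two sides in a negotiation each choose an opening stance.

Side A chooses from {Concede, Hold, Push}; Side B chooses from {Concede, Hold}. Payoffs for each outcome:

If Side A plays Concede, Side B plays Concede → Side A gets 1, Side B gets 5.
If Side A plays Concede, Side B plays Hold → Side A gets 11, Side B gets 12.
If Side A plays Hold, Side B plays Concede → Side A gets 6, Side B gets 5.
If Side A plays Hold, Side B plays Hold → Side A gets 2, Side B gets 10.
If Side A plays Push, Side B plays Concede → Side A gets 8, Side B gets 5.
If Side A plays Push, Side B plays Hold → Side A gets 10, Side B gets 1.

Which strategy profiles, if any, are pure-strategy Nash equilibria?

Side A against Concede: payoffs 1, 6, 8 → best response Push.
Side A against Hold: payoffs 11, 2, 10 → best response Concede.
Side B against Concede: payoffs 5, 12 → best response Hold.
Side B against Hold: payoffs 5, 10 → best response Hold.
Side B against Push: payoffs 5, 1 → best response Concede.
Mutual best responses: (Concede, Hold); (Push, Concede).

Pure-strategy Nash equilibria: (Concede, Hold); (Push, Concede)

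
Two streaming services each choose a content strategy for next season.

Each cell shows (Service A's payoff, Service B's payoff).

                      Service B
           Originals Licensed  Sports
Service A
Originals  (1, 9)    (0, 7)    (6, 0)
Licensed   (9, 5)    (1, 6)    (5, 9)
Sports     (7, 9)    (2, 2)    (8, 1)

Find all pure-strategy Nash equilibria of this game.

Check each profile: it is a Nash equilibrium iff no player can strictly gain by switching unilaterally.
(Originals, Originals): Service A can switch to Licensed (1 → 9). Not NE.
(Originals, Licensed): Service A can switch to Licensed (0 → 1). Not NE.
(Originals, Sports): Service A can switch to Sports (6 → 8). Not NE.
(Licensed, Originals): Service B can switch to Licensed (5 → 6). Not NE.
(Licensed, Licensed): Service A can switch to Sports (1 → 2). Not NE.
(Licensed, Sports): Service A can switch to Originals (5 → 6). Not NE.
(The remaining 3 profiles each have a profitable deviation by the same check.)

none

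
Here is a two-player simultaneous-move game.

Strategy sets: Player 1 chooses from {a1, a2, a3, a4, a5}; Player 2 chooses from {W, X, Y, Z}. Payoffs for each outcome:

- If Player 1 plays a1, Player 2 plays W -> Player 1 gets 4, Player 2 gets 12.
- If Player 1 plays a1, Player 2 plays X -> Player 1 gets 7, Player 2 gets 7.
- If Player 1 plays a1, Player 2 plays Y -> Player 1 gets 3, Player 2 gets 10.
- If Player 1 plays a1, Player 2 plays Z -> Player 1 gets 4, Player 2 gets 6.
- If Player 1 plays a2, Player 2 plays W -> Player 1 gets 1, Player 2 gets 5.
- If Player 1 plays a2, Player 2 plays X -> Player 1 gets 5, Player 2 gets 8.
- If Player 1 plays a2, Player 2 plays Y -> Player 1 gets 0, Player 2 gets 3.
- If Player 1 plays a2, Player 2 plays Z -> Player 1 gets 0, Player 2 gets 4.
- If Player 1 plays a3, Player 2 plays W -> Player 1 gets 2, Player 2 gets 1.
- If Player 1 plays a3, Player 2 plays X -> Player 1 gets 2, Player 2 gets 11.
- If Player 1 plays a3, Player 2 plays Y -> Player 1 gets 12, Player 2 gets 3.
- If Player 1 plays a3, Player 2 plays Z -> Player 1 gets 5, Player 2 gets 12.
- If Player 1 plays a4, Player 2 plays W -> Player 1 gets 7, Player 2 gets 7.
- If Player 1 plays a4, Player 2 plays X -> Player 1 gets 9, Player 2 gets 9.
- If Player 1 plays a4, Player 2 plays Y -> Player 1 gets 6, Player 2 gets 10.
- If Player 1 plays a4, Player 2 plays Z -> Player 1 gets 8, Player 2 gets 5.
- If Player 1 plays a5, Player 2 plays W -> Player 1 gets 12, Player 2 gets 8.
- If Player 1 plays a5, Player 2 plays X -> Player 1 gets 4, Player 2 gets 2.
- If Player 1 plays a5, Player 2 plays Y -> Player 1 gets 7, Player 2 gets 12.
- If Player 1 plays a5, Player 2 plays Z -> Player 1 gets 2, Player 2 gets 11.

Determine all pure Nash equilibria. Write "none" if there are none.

Player 1 against W: payoffs 4, 1, 2, 7, 12 → best response a5.
Player 1 against X: payoffs 7, 5, 2, 9, 4 → best response a4.
Player 1 against Y: payoffs 3, 0, 12, 6, 7 → best response a3.
Player 1 against Z: payoffs 4, 0, 5, 8, 2 → best response a4.
Player 2 against a1: payoffs 12, 7, 10, 6 → best response W.
Player 2 against a2: payoffs 5, 8, 3, 4 → best response X.
Player 2 against a3: payoffs 1, 11, 3, 12 → best response Z.
Player 2 against a4: payoffs 7, 9, 10, 5 → best response Y.
Player 2 against a5: payoffs 8, 2, 12, 11 → best response Y.
No profile is a mutual best response for all players.

This game has no pure Nash equilibrium.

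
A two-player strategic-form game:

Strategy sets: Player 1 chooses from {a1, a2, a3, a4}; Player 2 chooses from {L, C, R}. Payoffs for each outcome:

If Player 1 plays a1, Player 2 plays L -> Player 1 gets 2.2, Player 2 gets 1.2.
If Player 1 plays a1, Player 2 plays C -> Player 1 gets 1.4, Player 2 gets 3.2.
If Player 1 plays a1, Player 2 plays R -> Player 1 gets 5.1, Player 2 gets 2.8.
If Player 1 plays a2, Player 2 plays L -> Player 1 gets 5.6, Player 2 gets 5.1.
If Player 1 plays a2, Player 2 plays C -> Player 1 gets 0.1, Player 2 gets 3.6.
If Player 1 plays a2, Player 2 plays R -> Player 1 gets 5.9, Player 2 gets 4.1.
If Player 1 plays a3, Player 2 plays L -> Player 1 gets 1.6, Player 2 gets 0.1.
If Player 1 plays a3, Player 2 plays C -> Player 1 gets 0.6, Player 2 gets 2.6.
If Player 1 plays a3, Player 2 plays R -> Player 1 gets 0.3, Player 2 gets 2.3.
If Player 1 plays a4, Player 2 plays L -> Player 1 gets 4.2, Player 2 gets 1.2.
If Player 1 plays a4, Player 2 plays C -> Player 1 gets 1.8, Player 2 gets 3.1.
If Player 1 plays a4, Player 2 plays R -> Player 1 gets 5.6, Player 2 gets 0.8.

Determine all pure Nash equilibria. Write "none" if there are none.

Player 1 against L: payoffs 2.2, 5.6, 1.6, 4.2 → best response a2.
Player 1 against C: payoffs 1.4, 0.1, 0.6, 1.8 → best response a4.
Player 1 against R: payoffs 5.1, 5.9, 0.3, 5.6 → best response a2.
Player 2 against a1: payoffs 1.2, 3.2, 2.8 → best response C.
Player 2 against a2: payoffs 5.1, 3.6, 4.1 → best response L.
Player 2 against a3: payoffs 0.1, 2.6, 2.3 → best response C.
Player 2 against a4: payoffs 1.2, 3.1, 0.8 → best response C.
Mutual best responses: (a2, L); (a4, C).

(a2, L); (a4, C)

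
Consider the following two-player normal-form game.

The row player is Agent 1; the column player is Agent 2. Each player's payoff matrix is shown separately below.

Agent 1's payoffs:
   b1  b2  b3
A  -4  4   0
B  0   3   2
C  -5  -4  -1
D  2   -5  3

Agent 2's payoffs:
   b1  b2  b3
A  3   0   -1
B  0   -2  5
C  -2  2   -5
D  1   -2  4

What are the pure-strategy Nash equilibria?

(D, b3)

Agent 1 against b1: payoffs -4, 0, -5, 2 → best response D.
Agent 1 against b2: payoffs 4, 3, -4, -5 → best response A.
Agent 1 against b3: payoffs 0, 2, -1, 3 → best response D.
Agent 2 against A: payoffs 3, 0, -1 → best response b1.
Agent 2 against B: payoffs 0, -2, 5 → best response b3.
Agent 2 against C: payoffs -2, 2, -5 → best response b2.
Agent 2 against D: payoffs 1, -2, 4 → best response b3.
Mutual best responses: (D, b3).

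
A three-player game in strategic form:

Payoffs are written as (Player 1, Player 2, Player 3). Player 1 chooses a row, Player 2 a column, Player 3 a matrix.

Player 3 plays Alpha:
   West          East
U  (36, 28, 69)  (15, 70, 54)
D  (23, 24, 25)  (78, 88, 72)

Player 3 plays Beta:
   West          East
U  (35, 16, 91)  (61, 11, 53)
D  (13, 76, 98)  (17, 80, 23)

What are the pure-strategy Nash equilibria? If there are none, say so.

Pure-strategy Nash equilibria: (U, West, Beta), (D, East, Alpha)

(U, West, Alpha): Player 2 can switch to East (28 → 70). Not NE.
(U, West, Beta): Player 1 gets 35, best alternative 13; Player 2 gets 16, best alternative 11; Player 3 gets 91, best alternative 69. No profitable deviation — NE.
(U, East, Alpha): Player 1 can switch to D (15 → 78). Not NE.
(U, East, Beta): Player 2 can switch to West (11 → 16). Not NE.
(D, West, Alpha): Player 1 can switch to U (23 → 36). Not NE.
(D, West, Beta): Player 1 can switch to U (13 → 35). Not NE.
(D, East, Alpha): Player 1 gets 78, best alternative 15; Player 2 gets 88, best alternative 24; Player 3 gets 72, best alternative 23. No profitable deviation — NE.
(D, East, Beta): Player 1 can switch to U (17 → 61). Not NE.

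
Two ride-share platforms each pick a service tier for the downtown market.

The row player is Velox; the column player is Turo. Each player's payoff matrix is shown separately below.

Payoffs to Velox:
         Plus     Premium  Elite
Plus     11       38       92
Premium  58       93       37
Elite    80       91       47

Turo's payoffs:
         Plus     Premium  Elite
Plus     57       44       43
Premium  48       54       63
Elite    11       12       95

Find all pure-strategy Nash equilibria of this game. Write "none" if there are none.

No pure-strategy Nash equilibrium.

Velox against Plus: payoffs 11, 58, 80 → best response Elite.
Velox against Premium: payoffs 38, 93, 91 → best response Premium.
Velox against Elite: payoffs 92, 37, 47 → best response Plus.
Turo against Plus: payoffs 57, 44, 43 → best response Plus.
Turo against Premium: payoffs 48, 54, 63 → best response Elite.
Turo against Elite: payoffs 11, 12, 95 → best response Elite.
No profile is a mutual best response for all players.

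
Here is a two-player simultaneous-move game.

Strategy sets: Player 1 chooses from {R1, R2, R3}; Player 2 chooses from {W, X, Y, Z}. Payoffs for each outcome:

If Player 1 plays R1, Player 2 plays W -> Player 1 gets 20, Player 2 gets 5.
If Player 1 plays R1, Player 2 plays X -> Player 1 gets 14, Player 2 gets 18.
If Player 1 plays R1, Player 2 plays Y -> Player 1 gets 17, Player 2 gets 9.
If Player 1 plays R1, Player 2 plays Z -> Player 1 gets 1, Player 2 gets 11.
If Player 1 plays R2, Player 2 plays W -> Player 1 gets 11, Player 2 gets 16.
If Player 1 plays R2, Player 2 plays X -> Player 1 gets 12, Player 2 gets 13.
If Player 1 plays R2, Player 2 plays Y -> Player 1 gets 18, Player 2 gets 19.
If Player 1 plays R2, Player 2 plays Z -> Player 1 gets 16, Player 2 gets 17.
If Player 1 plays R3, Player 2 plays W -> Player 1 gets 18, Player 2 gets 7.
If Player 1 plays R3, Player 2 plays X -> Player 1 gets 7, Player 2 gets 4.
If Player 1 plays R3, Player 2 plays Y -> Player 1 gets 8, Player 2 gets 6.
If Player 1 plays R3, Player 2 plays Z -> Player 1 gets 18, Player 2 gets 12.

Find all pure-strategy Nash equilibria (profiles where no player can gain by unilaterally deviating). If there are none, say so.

Player 1 against W: payoffs 20, 11, 18 → best response R1.
Player 1 against X: payoffs 14, 12, 7 → best response R1.
Player 1 against Y: payoffs 17, 18, 8 → best response R2.
Player 1 against Z: payoffs 1, 16, 18 → best response R3.
Player 2 against R1: payoffs 5, 18, 9, 11 → best response X.
Player 2 against R2: payoffs 16, 13, 19, 17 → best response Y.
Player 2 against R3: payoffs 7, 4, 6, 12 → best response Z.
Mutual best responses: (R1, X); (R2, Y); (R3, Z).

The pure Nash equilibria are (R1, X) and (R2, Y) and (R3, Z).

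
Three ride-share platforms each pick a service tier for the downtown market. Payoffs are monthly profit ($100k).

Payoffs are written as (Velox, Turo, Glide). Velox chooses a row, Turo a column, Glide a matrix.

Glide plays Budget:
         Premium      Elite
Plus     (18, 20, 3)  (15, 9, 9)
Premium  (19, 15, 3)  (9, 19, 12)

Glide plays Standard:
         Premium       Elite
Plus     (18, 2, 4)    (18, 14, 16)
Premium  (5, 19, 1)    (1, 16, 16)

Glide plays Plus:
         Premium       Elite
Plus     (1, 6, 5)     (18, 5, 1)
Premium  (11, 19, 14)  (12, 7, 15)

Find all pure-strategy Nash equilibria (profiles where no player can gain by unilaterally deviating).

The pure Nash equilibria are (Plus, Elite, Standard); (Premium, Premium, Plus).

For each player, find the best response to each opponent profile; mutual best responses are the pure NE.
Velox against (Premium, Budget): payoffs 18, 19 → best response Premium.
Velox against (Premium, Standard): payoffs 18, 5 → best response Plus.
Velox against (Premium, Plus): payoffs 1, 11 → best response Premium.
Velox against (Elite, Budget): payoffs 15, 9 → best response Plus.
Velox against (Elite, Standard): payoffs 18, 1 → best response Plus.
Velox against (Elite, Plus): payoffs 18, 12 → best response Plus.
Turo against (Plus, Budget): payoffs 20, 9 → best response Premium.
Turo against (Plus, Standard): payoffs 2, 14 → best response Elite.
Turo against (Plus, Plus): payoffs 6, 5 → best response Premium.
Turo against (Premium, Budget): payoffs 15, 19 → best response Elite.
Turo against (Premium, Standard): payoffs 19, 16 → best response Premium.
Turo against (Premium, Plus): payoffs 19, 7 → best response Premium.
Glide against (Plus, Premium): payoffs 3, 4, 5 → best response Plus.
Glide against (Plus, Elite): payoffs 9, 16, 1 → best response Standard.
Glide against (Premium, Premium): payoffs 3, 1, 14 → best response Plus.
Glide against (Premium, Elite): payoffs 12, 16, 15 → best response Standard.
Mutual best responses: (Plus, Elite, Standard); (Premium, Premium, Plus).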